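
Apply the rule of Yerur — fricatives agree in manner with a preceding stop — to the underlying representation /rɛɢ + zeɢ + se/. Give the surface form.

/z/ is a voiced alveolar fricative. The preceding trigger /ɢ/ is a stop, so /z/ must become a stop as well.
Changing only its manner to stop gives [d] — the voiced alveolar stop.
The same rule applies at the second boundary: /s/ → [t] next to /ɢ/.

[rɛɢdeɢte]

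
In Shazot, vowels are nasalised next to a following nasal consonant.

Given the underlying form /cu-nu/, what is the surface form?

[cũnu]

The vowel /u/ is adjacent to the following nasal /n/, so it acquires [+nasal] and surfaces as [ũ].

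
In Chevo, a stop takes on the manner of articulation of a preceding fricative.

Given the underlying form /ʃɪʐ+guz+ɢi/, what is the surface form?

The rule targets /g/ (voiced velar stop), which sits after the trigger /ʐ/ (fricative).
Changing only its manner to fricative gives [ɣ] — the voiced velar fricative.
The same rule applies at the second boundary: /ɢ/ → [ʁ] next to /z/.

[ʃɪʐɣuzʁi]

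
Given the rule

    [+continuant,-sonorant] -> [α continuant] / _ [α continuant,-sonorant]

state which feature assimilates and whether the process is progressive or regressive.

regressive manner assimilation

The shared variable α links the value of [continuant] on the target to that of the neighbouring obstruent. [continuant] distinguishes stops from fricatives — a manner-of-articulation feature — so this is manner assimilation.
The conditioning segment sits to the right of the focus bar, meaning the trigger follows the segment that changes — regressive assimilation.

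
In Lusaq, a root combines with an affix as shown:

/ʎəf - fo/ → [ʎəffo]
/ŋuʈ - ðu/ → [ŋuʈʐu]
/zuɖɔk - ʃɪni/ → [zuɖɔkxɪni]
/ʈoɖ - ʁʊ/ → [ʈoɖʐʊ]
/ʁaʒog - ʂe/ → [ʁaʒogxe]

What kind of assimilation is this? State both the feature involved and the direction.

progressive place assimilation

The segment that alternates is /ð/, which surfaces as [ʐ] when adjacent to /ʈ/.
/ð/ is dental while /ʈ/ is retroflex; the output [ʐ] is retroflex, matching the trigger — so the feature that spreads is place.
Manner and voice are unchanged, so the assimilation is partial, not total.
The other alternating forms pattern the same way: /ʃ/ → [x] after /k/ (postalveolar → velar, matching velar); /ʁ/ → [ʐ] after /ɖ/ (uvular → retroflex, matching retroflex); /ʂ/ → [x] after /g/ (retroflex → velar, matching velar) — only place changes, and always toward the preceding segment.
Nothing changes in [ʎəffo]: there the adjacent consonants already agree in place (/f/ and /f/ are both labiodental), so this form is consistent with the same rule.
Since the segment that changes follows the conditioning segment, the assimilation is progressive.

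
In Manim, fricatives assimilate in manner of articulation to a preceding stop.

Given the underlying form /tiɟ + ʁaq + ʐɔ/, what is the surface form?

[tiɟɢaqɖɔ]

The rule targets /ʁ/ (voiced uvular fricative), which sits after the trigger /ɟ/ (stop).
A voiced uvular stop is [ɢ], so the surface segment is [ɢ].
The same rule applies at the second boundary: /ʐ/ → [ɖ] next to /q/.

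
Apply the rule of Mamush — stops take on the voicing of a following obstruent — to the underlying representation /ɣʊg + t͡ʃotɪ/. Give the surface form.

[ɣʊkt͡ʃotɪ]

/g/ is a voiced velar stop. The following trigger /t͡ʃ/ is voiceless, so /g/ must become voiceless as well.
A voiceless velar stop is [k], so the surface segment is [k].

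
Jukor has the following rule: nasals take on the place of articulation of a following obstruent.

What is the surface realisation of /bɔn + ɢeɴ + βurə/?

[bɔɴɢemβurə]

/n/ is a voiced alveolar nasal. The following trigger /ɢ/ is uvular, so /n/ must become uvular as well.
The voiced uvular nasal is [ɴ], so /n/ → [ɴ].
The same rule applies at the second boundary: /ɴ/ → [m] next to /β/.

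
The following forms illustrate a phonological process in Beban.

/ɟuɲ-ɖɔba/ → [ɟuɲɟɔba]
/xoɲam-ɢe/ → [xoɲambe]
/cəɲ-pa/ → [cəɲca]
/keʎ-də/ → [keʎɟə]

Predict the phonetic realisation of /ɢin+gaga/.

[ɢindaga]

The data show progressive place assimilation: /ɖ/ → [ɟ] after /ɲ/; /ɢ/ → [b] after /m/; /p/ → [c] after /ɲ/; /d/ → [ɟ] after /ʎ/. In each pair only place changes, matching the preceding consonant, while manner and voice stay constant.
/g/ is a voiced velar stop. The preceding trigger /n/ is alveolar, so /g/ must become alveolar as well.
Changing only its place to alveolar gives [d] — the voiced alveolar stop.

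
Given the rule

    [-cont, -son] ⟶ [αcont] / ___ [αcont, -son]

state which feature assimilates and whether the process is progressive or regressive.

The rule copies [cont] (continuancy) from the environment onto the target stops; since [±cont] encodes the stop/fricative manner contrast, the assimilating dimension is manner.
The conditioning segment sits to the right of the focus bar, meaning the trigger follows the segment that changes — regressive assimilation.

regressive manner assimilation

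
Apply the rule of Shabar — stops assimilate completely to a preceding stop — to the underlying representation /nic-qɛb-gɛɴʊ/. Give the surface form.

/q/ is the segment targeted by the rule; it sits immediately after /c/, so it assimilates completely and surfaces as [c].
The same rule applies at the second boundary: /g/ → [b] next to /b/.

[niccɛbbɛɴʊ]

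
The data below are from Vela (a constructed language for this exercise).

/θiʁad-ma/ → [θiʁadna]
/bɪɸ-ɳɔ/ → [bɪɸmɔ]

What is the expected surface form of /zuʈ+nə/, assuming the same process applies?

The data show progressive place assimilation: /m/ → [n] after /d/; /ɳ/ → [m] after /ɸ/. In each pair only place changes, matching the preceding consonant, while manner and voice stay constant.
/n/ is a voiced alveolar nasal. The preceding trigger /ʈ/ is retroflex, so /n/ must become retroflex as well.
A voiced retroflex nasal is [ɳ], so the surface segment is [ɳ].

[zuʈɳə]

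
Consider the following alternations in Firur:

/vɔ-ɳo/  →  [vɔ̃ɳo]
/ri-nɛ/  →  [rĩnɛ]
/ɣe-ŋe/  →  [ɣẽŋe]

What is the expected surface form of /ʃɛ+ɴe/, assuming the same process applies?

[ʃɛ̃ɴe]

The data show regressive nasality assimilation (vowel nasalisation): /ɔ/ → [ɔ̃] before /ɳ/; /i/ → [ĩ] before /n/; /e/ → [ẽ] before /ŋ/ — a vowel is nasalised by an immediately following nasal consonant.
The vowel /ɛ/ is adjacent to the following nasal /ɴ/, so it acquires [+nasal] and surfaces as [ɛ̃].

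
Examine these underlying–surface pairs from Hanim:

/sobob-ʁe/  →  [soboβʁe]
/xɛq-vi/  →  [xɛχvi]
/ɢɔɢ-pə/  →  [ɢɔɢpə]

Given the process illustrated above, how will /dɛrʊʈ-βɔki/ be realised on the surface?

[dɛrʊʂβɔki]

The data show regressive manner assimilation: /b/ → [β] before /ʁ/; /q/ → [χ] before /v/. In each pair only manner changes, matching the following consonant, while place and voice stay constant.
Nothing changes in [ɢɔɢpə]: there the adjacent consonants already agree in manner (/ɢ/ and /p/ are both stops), so this form is consistent with the same rule.
The rule targets /ʈ/ (voiceless retroflex stop), which sits before the trigger /β/ (fricative).
The voiceless retroflex fricative is [ʂ], so /ʈ/ → [ʂ].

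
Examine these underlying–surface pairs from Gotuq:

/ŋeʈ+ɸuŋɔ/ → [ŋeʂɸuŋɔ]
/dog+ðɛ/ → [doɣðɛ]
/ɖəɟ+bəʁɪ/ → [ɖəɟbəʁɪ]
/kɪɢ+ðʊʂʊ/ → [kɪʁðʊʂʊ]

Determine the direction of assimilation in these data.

The segment that alternates is /ʈ/, which surfaces as [ʂ] when adjacent to /ɸ/.
/ʈ/ is a stop while /ɸ/ is a fricative; the output [ʂ] is a fricative, matching the trigger — so the feature that spreads is manner.
The other alternating forms pattern the same way: /g/ → [ɣ] before /ð/ (stop → fricative, matching a fricative); /ɢ/ → [ʁ] before /ð/ (stop → fricative, matching a fricative) — only manner changes, and always toward the following segment.
No alternation appears in [ɖəɟbəʁɪ]: there the adjacent consonants already agree in manner (/ɟ/ and /b/ are both stops), so this form is consistent with the same rule.
The trigger is the following segment, so the direction is regressive (anticipatory).

regressive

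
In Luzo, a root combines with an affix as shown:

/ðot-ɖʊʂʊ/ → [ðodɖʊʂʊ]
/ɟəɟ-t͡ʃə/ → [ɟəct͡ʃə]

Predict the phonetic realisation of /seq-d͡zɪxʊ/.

The data show regressive voicing assimilation: /t/ → [d] before /ɖ/; /ɟ/ → [c] before /t͡ʃ/. In each pair only voicing changes, matching the following consonant, while place and manner stay constant.
The rule targets /q/ (voiceless uvular stop), which sits before the trigger /d͡z/ (voiced).
The voiced uvular stop is [ɢ], so /q/ → [ɢ].

[seɢd͡zɪxʊ]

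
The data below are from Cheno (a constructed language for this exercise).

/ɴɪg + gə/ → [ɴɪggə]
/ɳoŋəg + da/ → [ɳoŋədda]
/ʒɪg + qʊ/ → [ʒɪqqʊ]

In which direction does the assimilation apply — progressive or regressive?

regressive

Underlying /g/ is realised as [d] next to /d/; /d/ itself does not change.
The output [d] is identical to the trigger /d/ — every feature (place, manner, voicing) has been copied — so this is total assimilation.
The other form behaves the same way: /g/ → [q] before /q/ — in each case the output is a copy of the following consonant.
In [ɴɪggə] the two consonants at the boundary are already identical (/g/ + /g/), so the rule applies vacuously and nothing changes.
Since the segment that changes precedes the conditioning segment, the assimilation is regressive.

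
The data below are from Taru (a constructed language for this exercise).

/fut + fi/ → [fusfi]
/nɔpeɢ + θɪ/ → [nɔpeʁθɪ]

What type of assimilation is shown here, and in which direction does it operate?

Comparing underlying and surface forms, /t/ → [s] is the alternation; the neighbouring /f/ is constant.
/t/ is a stop while /f/ is a fricative; the output [s] is a fricative, matching the trigger — so the feature that spreads is manner.
Place and voice are unchanged, so the assimilation is partial, not total.
The same holds elsewhere in the data: /ɢ/ → [ʁ] before /θ/ (stop → fricative, matching a fricative) — only manner changes, and always toward the following segment.
Since the segment that changes precedes the conditioning segment, the assimilation is regressive.

regressive manner assimilation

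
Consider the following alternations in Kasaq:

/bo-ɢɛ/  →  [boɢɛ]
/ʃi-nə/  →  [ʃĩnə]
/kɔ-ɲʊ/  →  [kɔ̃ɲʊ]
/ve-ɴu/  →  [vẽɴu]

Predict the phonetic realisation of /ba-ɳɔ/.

[bãɳɔ]

The data show regressive nasality assimilation (vowel nasalisation): /i/ → [ĩ] before /n/; /ɔ/ → [ɔ̃] before /ɲ/; /e/ → [ẽ] before /ɴ/ — a vowel is nasalised by an immediately following nasal consonant.
No change occurs in [boɢɛ] because the vowel at the boundary is adjacent to an oral consonant, not a nasal (/o/ next to /ɢ/).
The vowel /a/ is adjacent to the following nasal /ɳ/, so it acquires [+nasal] and surfaces as [ã].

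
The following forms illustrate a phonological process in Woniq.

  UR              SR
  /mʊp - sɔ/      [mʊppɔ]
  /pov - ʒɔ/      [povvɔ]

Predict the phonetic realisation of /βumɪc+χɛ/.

The data show progressive total assimilation (/s/ → [p] after /p/; /ʒ/ → [v] after /v/): in every case the target segment becomes identical to its preceding neighbour, copying more than a single feature.
/χ/ is the segment targeted by the rule; it sits immediately after /c/, so it assimilates completely and surfaces as [c].

[βumɪccɛ]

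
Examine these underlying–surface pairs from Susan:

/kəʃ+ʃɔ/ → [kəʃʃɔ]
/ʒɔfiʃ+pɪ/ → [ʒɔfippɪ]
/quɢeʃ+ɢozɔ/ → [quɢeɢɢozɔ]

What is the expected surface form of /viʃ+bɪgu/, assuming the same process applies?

[vibbɪgu]

The data show regressive total assimilation (/ʃ/ → [p] before /p/; /ʃ/ → [ɢ] before /ɢ/): in every case the target segment becomes identical to its following neighbour, copying more than a single feature.
In [kəʃʃɔ] the two consonants at the boundary are already identical (/ʃ/ + /ʃ/), so the rule applies vacuously and nothing changes.
/ʃ/ is the segment targeted by the rule; it sits immediately before /b/, so it assimilates completely and surfaces as [b].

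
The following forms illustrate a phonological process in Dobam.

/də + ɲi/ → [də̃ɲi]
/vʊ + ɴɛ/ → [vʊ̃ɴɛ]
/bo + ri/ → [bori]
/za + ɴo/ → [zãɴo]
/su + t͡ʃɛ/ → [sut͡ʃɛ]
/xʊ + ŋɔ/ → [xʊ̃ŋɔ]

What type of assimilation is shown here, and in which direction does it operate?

regressive nasality assimilation (vowel nasalisation)

The vowel /ə/ surfaces as nasalised [ə̃] next to the following nasal /ɲ/ — it has acquired the [+nasal] feature of its neighbour.
Likewise in the remaining data: /ʊ/ → [ʊ̃] before /ɴ/; /a/ → [ã] before /ɴ/; /ʊ/ → [ʊ̃] before /ŋ/ — each time a vowel is nasalised next to a following nasal.
No change occurs in [bori], [sut͡ʃɛ] because the vowel at the boundary is adjacent to an oral consonant, not a nasal (/o/ next to /r/; /u/ next to /t͡ʃ/).
Because the conditioning nasal is to the right of the vowel that changes, the process is regressive (anticipatory).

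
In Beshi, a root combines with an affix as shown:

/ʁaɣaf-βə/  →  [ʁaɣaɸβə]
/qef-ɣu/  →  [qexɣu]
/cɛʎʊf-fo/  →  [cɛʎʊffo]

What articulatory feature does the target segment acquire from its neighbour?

Comparing underlying and surface forms, /f/ → [ɸ] is the alternation; the neighbouring /β/ is constant.
/f/ is labiodental while /β/ is bilabial; the output [ɸ] is bilabial, matching the trigger — so the feature that spreads is place.
The same holds elsewhere in the data: /f/ → [x] before /ɣ/ (labiodental → velar, matching velar) — only place changes, and always toward the following segment.
No alternation appears in [cɛʎʊffo]: there the adjacent consonants already agree in place (/f/ and /f/ are both labiodental), so this form is consistent with the same rule.

place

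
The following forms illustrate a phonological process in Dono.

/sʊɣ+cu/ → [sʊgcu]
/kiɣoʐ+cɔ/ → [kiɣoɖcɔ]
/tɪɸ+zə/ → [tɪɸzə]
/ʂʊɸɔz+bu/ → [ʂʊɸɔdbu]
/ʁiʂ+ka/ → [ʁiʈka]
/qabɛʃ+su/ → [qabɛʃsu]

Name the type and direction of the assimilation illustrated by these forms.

The segment that alternates is /ɣ/, which surfaces as [g] when adjacent to /c/.
The change fricative → stop matches the manner of the following /c/, identifying this as manner assimilation.
Place and voice are unchanged, so the assimilation is partial, not total.
Checking the remaining alternations: /ʐ/ → [ɖ] before /c/ (fricative → stop, matching a stop); /z/ → [d] before /b/ (fricative → stop, matching a stop); /ʂ/ → [ʈ] before /k/ (fricative → stop, matching a stop) — only manner changes, and always toward the following segment.
Nothing changes in [tɪɸzə], [qabɛʃsu]: there the adjacent consonants already agree in manner (/ɸ/ and /z/ are both fricatives; /ʃ/ and /s/ are both fricatives), so these forms are consistent with the same rule.
Since the segment that changes precedes the conditioning segment, the assimilation is regressive.

regressive manner assimilation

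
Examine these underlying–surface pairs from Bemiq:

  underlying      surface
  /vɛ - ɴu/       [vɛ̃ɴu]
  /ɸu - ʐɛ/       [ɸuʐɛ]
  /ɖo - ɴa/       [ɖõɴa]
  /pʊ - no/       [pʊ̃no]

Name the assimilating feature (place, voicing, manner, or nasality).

nasality

The vowel /ɛ/ surfaces as nasalised [ɛ̃] next to the following nasal /ɴ/ — it has acquired the [+nasal] feature of its neighbour.
The other forms show the same pattern: /o/ → [õ] before /ɴ/; /ʊ/ → [ʊ̃] before /n/ — each time a vowel is nasalised next to a following nasal.
No change occurs in [ɸuʐɛ] because the vowel at the boundary is adjacent to an oral consonant, not a nasal (/u/ next to /ʐ/).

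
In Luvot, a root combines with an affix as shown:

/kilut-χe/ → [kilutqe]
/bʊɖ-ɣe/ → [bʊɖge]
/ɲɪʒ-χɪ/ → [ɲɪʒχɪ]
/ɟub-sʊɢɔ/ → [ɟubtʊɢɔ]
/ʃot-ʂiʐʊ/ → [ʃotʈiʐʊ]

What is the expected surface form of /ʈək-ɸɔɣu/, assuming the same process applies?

The data show progressive manner assimilation: /χ/ → [q] after /t/; /ɣ/ → [g] after /ɖ/; /s/ → [t] after /b/; /ʂ/ → [ʈ] after /t/. In each pair only manner changes, matching the preceding consonant, while place and voice stay constant.
No alternation appears in [ɲɪʒχɪ]: there the adjacent consonants already agree in manner (/χ/ and /ʒ/ are both fricatives), so this form is consistent with the same rule.
/ɸ/ is a voiceless bilabial fricative. The preceding trigger /k/ is a stop, so /ɸ/ must become a stop as well.
The voiceless bilabial stop is [p], so /ɸ/ → [p].

[ʈəkpɔɣu]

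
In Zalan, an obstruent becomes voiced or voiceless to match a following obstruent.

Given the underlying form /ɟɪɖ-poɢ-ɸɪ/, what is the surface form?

/ɖ/ is a voiced retroflex stop. The following trigger /p/ is voiceless, so /ɖ/ must become voiceless as well.
Changing only its voicing to voiceless gives [ʈ] — the voiceless retroflex stop.
At the second juncture, /ɢ/ likewise becomes [q] adjacent to /ɸ/.

[ɟɪʈpoqɸɪ]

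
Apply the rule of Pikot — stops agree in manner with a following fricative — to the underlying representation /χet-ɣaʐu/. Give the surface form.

/t/ is a voiceless alveolar stop. The following trigger /ɣ/ is a fricative, so /t/ must become a fricative as well.
Changing only its manner to fricative gives [s] — the voiceless alveolar fricative.

[χesɣaʐu]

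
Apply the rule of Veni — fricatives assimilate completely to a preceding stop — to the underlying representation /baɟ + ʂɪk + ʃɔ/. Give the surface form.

[baɟɟɪkkɔ]

/ʂ/ is the segment targeted by the rule; it sits immediately after /ɟ/, so it assimilates completely and surfaces as [ɟ].
At the second juncture, /ʃ/ likewise becomes [k] adjacent to /k/.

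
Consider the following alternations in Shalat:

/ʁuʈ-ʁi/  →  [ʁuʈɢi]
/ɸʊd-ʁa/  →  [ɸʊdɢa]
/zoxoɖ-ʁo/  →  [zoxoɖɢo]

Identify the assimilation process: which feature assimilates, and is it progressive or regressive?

progressive manner assimilation

Comparing underlying and surface forms, /ʁ/ → [ɢ] is the alternation; the neighbouring /ʈ/ is constant.
/ʁ/ is a fricative while /ʈ/ is a stop; the output [ɢ] is a stop, matching the trigger — so the feature that spreads is manner.
Place and voice are unchanged, so the assimilation is partial, not total.
The same holds elsewhere in the data: /ʁ/ → [ɢ] after /d/ (fricative → stop, matching a stop); /ʁ/ → [ɢ] after /ɖ/ (fricative → stop, matching a stop) — only manner changes, and always toward the preceding segment.
The trigger is the preceding segment, so the direction is progressive (perseverative).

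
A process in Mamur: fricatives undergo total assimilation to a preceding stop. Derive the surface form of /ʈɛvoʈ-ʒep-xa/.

[ʈɛvoʈʈeppa]

/ʒ/ is the segment targeted by the rule; it sits immediately after /ʈ/, so it assimilates completely and surfaces as [ʈ].
The same rule applies at the second boundary: /x/ → [p] next to /p/.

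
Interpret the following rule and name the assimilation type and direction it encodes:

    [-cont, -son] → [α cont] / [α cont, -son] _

The rule copies [cont] (continuancy) from the environment onto the target stops; since [±cont] encodes the stop/fricative manner contrast, the assimilating dimension is manner.
The conditioning segment sits to the left of the focus bar, meaning the trigger precedes the segment that changes — progressive assimilation.

progressive manner assimilation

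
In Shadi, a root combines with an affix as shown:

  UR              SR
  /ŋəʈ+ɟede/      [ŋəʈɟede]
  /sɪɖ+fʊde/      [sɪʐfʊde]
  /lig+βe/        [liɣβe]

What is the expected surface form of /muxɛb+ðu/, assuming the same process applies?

The data show regressive manner assimilation: /ɖ/ → [ʐ] before /f/; /g/ → [ɣ] before /β/. In each pair only manner changes, matching the following consonant, while place and voice stay constant.
No alternation appears in [ŋəʈɟede]: there the adjacent consonants already agree in manner (/ʈ/ and /ɟ/ are both stops), so this form is consistent with the same rule.
The rule targets /b/ (voiced bilabial stop), which sits before the trigger /ð/ (fricative).
The voiced bilabial fricative is [β], so /b/ → [β].

[muxɛβðu]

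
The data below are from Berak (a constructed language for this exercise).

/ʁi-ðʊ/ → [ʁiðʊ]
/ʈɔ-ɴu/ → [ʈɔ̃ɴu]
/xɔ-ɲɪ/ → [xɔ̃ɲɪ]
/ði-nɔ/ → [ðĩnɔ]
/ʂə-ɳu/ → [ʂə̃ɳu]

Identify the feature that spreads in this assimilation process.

nasality

The vowel /ɔ/ surfaces as nasalised [ɔ̃] next to the following nasal /ɴ/ — it has acquired the [+nasal] feature of its neighbour.
The other forms show the same pattern: /ɔ/ → [ɔ̃] before /ɲ/; /i/ → [ĩ] before /n/; /ə/ → [ə̃] before /ɳ/ — each time a vowel is nasalised next to a following nasal.
No change occurs in [ʁiðʊ] because the vowel at the boundary is adjacent to an oral consonant, not a nasal (/i/ next to /ð/).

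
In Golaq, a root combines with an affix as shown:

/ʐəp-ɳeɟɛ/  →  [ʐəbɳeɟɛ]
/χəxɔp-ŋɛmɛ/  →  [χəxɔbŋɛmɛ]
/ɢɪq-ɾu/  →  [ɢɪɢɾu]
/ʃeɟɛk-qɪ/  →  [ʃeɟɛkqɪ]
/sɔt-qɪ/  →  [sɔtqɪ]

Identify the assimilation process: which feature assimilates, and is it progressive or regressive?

regressive voicing assimilation

The segment that alternates is /p/, which surfaces as [b] when adjacent to /ɳ/.
/p/ is voiceless while /ɳ/ is voiced; the output [b] is voiced, matching the trigger — so the feature that spreads is voicing.
Place and manner are unchanged, so the assimilation is partial, not total.
Checking the remaining alternations: /p/ → [b] before /ŋ/ (voiceless → voiced, matching voiced); /q/ → [ɢ] before /ɾ/ (voiceless → voiced, matching voiced) — only voicing changes, and always toward the following segment.
Nothing changes in [ʃeɟɛkqɪ], [sɔtqɪ]: there the adjacent consonants already agree in voicing (/k/ and /q/ are both voiceless; /t/ and /q/ are both voiceless), so these forms are consistent with the same rule.
The trigger is the following segment, so the direction is regressive (anticipatory).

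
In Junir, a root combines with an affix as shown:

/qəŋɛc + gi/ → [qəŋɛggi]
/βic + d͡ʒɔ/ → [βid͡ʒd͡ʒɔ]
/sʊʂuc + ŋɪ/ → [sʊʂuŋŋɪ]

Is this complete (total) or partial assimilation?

total assimilation

Underlying /c/ is realised as [g] next to /g/; /g/ itself does not change.
The output [g] is identical to the trigger /g/ — every feature (place, manner, voicing) has been copied — so this is total assimilation.
The remaining alternations confirm this: /c/ → [d͡ʒ] before /d͡ʒ/; /c/ → [ŋ] before /ŋ/ — in each case the output is a copy of the following consonant.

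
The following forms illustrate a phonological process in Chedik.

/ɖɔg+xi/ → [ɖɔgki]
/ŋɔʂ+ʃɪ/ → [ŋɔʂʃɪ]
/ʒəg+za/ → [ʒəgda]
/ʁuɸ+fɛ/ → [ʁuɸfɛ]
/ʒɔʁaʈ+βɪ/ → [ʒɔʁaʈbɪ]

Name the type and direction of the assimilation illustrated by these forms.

progressive manner assimilation

Comparing underlying and surface forms, /x/ → [k] is the alternation; the neighbouring /g/ is constant.
The change fricative → stop matches the manner of the preceding /g/, identifying this as manner assimilation.
Place and voice are unchanged, so the assimilation is partial, not total.
The same holds elsewhere in the data: /z/ → [d] after /g/ (fricative → stop, matching a stop); /β/ → [b] after /ʈ/ (fricative → stop, matching a stop) — only manner changes, and always toward the preceding segment.
No alternation appears in [ŋɔʂʃɪ], [ʁuɸfɛ]: there the adjacent consonants already agree in manner (/ʃ/ and /ʂ/ are both fricatives; /f/ and /ɸ/ are both fricatives), so these forms are consistent with the same rule.
The trigger is the preceding segment, so the direction is progressive (perseverative).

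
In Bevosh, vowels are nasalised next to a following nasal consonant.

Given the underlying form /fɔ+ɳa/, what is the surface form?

[fɔ̃ɳa]

/ɔ/ sits next to the nasal /ɳ/ and is therefore nasalised to [ɔ̃].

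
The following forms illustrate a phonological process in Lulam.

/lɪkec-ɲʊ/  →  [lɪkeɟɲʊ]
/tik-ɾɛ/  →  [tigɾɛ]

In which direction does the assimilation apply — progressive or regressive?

regressive

Underlying /c/ is realised as [ɟ] next to /ɲ/; /ɲ/ itself does not change.
The change voiceless → voiced matches the voicing of the following /ɲ/, identifying this as voicing assimilation.
The same holds elsewhere in the data: /k/ → [g] before /ɾ/ (voiceless → voiced, matching voiced) — only voicing changes, and always toward the following segment.
The trigger is the following segment, so the direction is regressive (anticipatory).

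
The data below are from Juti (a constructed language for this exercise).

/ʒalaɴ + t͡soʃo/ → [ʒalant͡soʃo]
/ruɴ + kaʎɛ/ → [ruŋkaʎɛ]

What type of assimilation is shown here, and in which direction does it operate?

The segment that alternates is /ɴ/, which surfaces as [n] when adjacent to /t͡s/.
/ɴ/ is uvular while /t͡s/ is alveolar; the output [n] is alveolar, matching the trigger — so the feature that spreads is place.
Manner and voice are unchanged, so the assimilation is partial, not total.
The other alternating form patterns the same way: /ɴ/ → [ŋ] before /k/ (uvular → velar, matching velar) — only place changes, and always toward the following segment.
Since the segment that changes precedes the conditioning segment, the assimilation is regressive.

regressive place assimilation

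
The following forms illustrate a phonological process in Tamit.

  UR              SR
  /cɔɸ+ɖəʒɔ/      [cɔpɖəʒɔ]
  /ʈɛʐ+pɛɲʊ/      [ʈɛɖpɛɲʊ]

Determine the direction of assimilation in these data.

regressive

Comparing underlying and surface forms, /ɸ/ → [p] is the alternation; the neighbouring /ɖ/ is constant.
/ɸ/ is a fricative while /ɖ/ is a stop; the output [p] is a stop, matching the trigger — so the feature that spreads is manner.
Checking the remaining alternation: /ʐ/ → [ɖ] before /p/ (fricative → stop, matching a stop) — only manner changes, and always toward the following segment.
Since the segment that changes precedes the conditioning segment, the assimilation is regressive.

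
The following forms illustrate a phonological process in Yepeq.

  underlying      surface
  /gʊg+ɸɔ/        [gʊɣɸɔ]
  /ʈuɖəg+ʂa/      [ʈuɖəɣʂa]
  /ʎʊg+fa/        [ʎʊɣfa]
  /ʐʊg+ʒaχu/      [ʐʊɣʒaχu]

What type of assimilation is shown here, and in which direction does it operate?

regressive manner assimilation

Comparing underlying and surface forms, /g/ → [ɣ] is the alternation; the neighbouring /ɸ/ is constant.
/g/ is a stop while /ɸ/ is a fricative; the output [ɣ] is a fricative, matching the trigger — so the feature that spreads is manner.
Place and voice are unchanged, so the assimilation is partial, not total.
Checking the remaining alternations: /g/ → [ɣ] before /ʂ/ (stop → fricative, matching a fricative); /g/ → [ɣ] before /f/ (stop → fricative, matching a fricative); /g/ → [ɣ] before /ʒ/ (stop → fricative, matching a fricative) — only manner changes, and always toward the following segment.
The trigger is the following segment, so the direction is regressive (anticipatory).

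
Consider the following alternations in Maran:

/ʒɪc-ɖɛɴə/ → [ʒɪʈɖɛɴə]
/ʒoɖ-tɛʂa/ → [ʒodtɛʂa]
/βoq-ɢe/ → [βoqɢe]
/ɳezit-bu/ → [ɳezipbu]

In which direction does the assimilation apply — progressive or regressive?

Comparing underlying and surface forms, /c/ → [ʈ] is the alternation; the neighbouring /ɖ/ is constant.
/c/ is palatal while /ɖ/ is retroflex; the output [ʈ] is retroflex, matching the trigger — so the feature that spreads is place.
The same holds elsewhere in the data: /ɖ/ → [d] before /t/ (retroflex → alveolar, matching alveolar); /t/ → [p] before /b/ (alveolar → bilabial, matching bilabial) — only place changes, and always toward the following segment.
Nothing changes in [βoqɢe]: there the adjacent consonants already agree in place (/q/ and /ɢ/ are both uvular), so this form is consistent with the same rule.
The trigger is the following segment, so the direction is regressive (anticipatory).

regressive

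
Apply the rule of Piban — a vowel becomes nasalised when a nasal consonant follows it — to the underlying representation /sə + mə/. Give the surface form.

[sə̃mə]

The vowel /ə/ is adjacent to the following nasal /m/, so it acquires [+nasal] and surfaces as [ə̃].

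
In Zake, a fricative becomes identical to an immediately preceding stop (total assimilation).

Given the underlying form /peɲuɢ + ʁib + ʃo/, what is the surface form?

/ʁ/ is the segment targeted by the rule; it sits immediately after /ɢ/, so it assimilates completely and surfaces as [ɢ].
The same rule applies at the second boundary: /ʃ/ → [b] next to /b/.

[peɲuɢɢibbo]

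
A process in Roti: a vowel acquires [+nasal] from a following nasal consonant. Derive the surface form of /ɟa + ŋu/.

The vowel /a/ is adjacent to the following nasal /ŋ/, so it acquires [+nasal] and surfaces as [ã].

[ɟãŋu]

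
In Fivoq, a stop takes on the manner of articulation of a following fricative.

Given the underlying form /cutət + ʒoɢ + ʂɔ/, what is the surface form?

The rule targets /t/ (voiceless alveolar stop), which sits before the trigger /ʒ/ (fricative).
The voiceless alveolar fricative is [s], so /t/ → [s].
The same rule applies at the second boundary: /ɢ/ → [ʁ] next to /ʂ/.

[cutəsʒoʁʂɔ]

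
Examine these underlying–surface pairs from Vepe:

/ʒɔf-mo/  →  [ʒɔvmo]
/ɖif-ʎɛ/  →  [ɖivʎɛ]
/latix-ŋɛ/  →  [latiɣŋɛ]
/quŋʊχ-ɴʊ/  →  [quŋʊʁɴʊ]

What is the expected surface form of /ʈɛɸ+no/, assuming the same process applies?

[ʈɛβno]

The data show regressive voicing assimilation: /f/ → [v] before /m/; /f/ → [v] before /ʎ/; /x/ → [ɣ] before /ŋ/; /χ/ → [ʁ] before /ɴ/. In each pair only voicing changes, matching the following consonant, while place and manner stay constant.
/ɸ/ is a voiceless bilabial fricative. The following trigger /n/ is voiced, so /ɸ/ must become voiced as well.
The voiced bilabial fricative is [β], so /ɸ/ → [β].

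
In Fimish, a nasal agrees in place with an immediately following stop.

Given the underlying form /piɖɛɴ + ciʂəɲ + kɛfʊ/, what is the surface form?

[piɖɛɲciʂəŋkɛfʊ]

/ɴ/ is a voiced uvular nasal. The following trigger /c/ is palatal, so /ɴ/ must become palatal as well.
Changing only its place to palatal gives [ɲ] — the voiced palatal nasal.
At the second juncture, /ɲ/ likewise becomes [ŋ] adjacent to /k/.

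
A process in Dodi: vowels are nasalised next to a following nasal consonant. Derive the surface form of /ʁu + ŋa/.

The vowel /u/ is adjacent to the following nasal /ŋ/, so it acquires [+nasal] and surfaces as [ũ].

[ʁũŋa]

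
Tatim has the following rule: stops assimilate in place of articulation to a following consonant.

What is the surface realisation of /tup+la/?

[tutla]

/p/ is a voiceless bilabial stop. The following trigger /l/ is alveolar, so /p/ must become alveolar as well.
The voiceless alveolar stop is [t], so /p/ → [t].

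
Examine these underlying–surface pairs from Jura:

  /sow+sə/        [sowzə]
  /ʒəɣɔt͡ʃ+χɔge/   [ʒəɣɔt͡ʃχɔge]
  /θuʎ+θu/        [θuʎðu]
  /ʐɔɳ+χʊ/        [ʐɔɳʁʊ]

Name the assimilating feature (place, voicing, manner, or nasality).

Underlying /s/ is realised as [z] next to /w/; /w/ itself does not change.
The change voiceless → voiced matches the voicing of the preceding /w/, identifying this as voicing assimilation.
Checking the remaining alternations: /θ/ → [ð] after /ʎ/ (voiceless → voiced, matching voiced); /χ/ → [ʁ] after /ɳ/ (voiceless → voiced, matching voiced) — only voicing changes, and always toward the preceding segment.
No alternation appears in [ʒəɣɔt͡ʃχɔge]: there the adjacent consonants already agree in voicing (/χ/ and /t͡ʃ/ are both voiceless), so this form is consistent with the same rule.

voicing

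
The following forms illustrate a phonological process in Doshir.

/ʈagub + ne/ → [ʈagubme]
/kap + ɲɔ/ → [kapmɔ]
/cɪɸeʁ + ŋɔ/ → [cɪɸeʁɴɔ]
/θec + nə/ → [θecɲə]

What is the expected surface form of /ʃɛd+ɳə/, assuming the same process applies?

[ʃɛdnə]

The data show progressive place assimilation: /n/ → [m] after /b/; /ɲ/ → [m] after /p/; /ŋ/ → [ɴ] after /ʁ/; /n/ → [ɲ] after /c/. In each pair only place changes, matching the preceding consonant, while manner and voice stay constant.
/ɳ/ is a voiced retroflex nasal. The preceding trigger /d/ is alveolar, so /ɳ/ must become alveolar as well.
The voiced alveolar nasal is [n], so /ɳ/ → [n].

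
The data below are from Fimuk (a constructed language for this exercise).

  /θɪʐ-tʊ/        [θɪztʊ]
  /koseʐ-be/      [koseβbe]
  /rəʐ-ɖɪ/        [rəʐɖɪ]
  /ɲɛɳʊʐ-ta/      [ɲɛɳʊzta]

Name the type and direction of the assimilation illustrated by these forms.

Comparing underlying and surface forms, /ʐ/ → [z] is the alternation; the neighbouring /t/ is constant.
The change retroflex → alveolar matches the place of the following /t/, identifying this as place assimilation.
Manner and voice are unchanged, so the assimilation is partial, not total.
Checking the remaining alternation: /ʐ/ → [β] before /b/ (retroflex → bilabial, matching bilabial) — only place changes, and always toward the following segment.
Nothing changes in [rəʐɖɪ]: there the adjacent consonants already agree in place (/ʐ/ and /ɖ/ are both retroflex), so this form is consistent with the same rule.
Since the segment that changes precedes the conditioning segment, the assimilation is regressive.

regressive place assimilation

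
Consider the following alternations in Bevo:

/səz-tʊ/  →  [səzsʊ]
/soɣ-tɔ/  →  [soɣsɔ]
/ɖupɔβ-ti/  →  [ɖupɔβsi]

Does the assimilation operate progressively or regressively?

progressive

Comparing underlying and surface forms, /t/ → [s] is the alternation; the neighbouring /z/ is constant.
The change stop → fricative matches the manner of the preceding /z/, identifying this as manner assimilation.
The other alternating forms pattern the same way: /t/ → [s] after /ɣ/ (stop → fricative, matching a fricative); /t/ → [s] after /β/ (stop → fricative, matching a fricative) — only manner changes, and always toward the preceding segment.
The trigger is the preceding segment, so the direction is progressive (perseverative).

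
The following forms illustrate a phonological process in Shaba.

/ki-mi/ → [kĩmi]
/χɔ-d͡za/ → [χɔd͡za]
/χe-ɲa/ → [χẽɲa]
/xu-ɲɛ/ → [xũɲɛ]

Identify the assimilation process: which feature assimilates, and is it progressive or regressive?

The vowel /i/ surfaces as nasalised [ĩ] next to the following nasal /m/ — it has acquired the [+nasal] feature of its neighbour.
The other forms show the same pattern: /e/ → [ẽ] before /ɲ/; /u/ → [ũ] before /ɲ/ — each time a vowel is nasalised next to a following nasal.
No change occurs in [χɔd͡za] because the vowel at the boundary is adjacent to an oral consonant, not a nasal (/ɔ/ next to /d͡z/).
Because the conditioning nasal is to the right of the vowel that changes, the process is regressive (anticipatory).

regressive nasality assimilation (vowel nasalisation)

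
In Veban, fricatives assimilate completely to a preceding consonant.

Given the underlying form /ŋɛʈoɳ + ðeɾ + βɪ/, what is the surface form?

/ð/ is the segment targeted by the rule; it sits immediately after /ɳ/, so it assimilates completely and surfaces as [ɳ].
The same rule applies at the second boundary: /β/ → [ɾ] next to /ɾ/.

[ŋɛʈoɳɳeɾɾɪ]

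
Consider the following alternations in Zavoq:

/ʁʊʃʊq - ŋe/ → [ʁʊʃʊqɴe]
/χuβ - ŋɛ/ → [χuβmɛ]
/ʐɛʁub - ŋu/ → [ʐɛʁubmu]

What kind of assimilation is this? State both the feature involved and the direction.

progressive place assimilation

The segment that alternates is /ŋ/, which surfaces as [ɴ] when adjacent to /q/.
/ŋ/ is velar while /q/ is uvular; the output [ɴ] is uvular, matching the trigger — so the feature that spreads is place.
Manner and voice are unchanged, so the assimilation is partial, not total.
The same holds elsewhere in the data: /ŋ/ → [m] after /β/ (velar → bilabial, matching bilabial); /ŋ/ → [m] after /b/ (velar → bilabial, matching bilabial) — only place changes, and always toward the preceding segment.
The trigger is the preceding segment, so the direction is progressive (perseverative).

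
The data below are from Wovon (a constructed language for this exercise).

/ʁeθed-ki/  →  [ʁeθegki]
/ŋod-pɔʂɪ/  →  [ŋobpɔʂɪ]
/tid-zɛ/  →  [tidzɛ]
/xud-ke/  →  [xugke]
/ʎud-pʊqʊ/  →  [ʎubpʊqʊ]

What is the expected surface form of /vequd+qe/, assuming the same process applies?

The data show regressive place assimilation: /d/ → [g] before /k/; /d/ → [b] before /p/. In each pair only place changes, matching the following consonant, while manner and voice stay constant.
No alternation appears in [tidzɛ]: there the adjacent consonants already agree in place (/d/ and /z/ are both alveolar), so this form is consistent with the same rule.
The rule targets /d/ (voiced alveolar stop), which sits before the trigger /q/ (uvular).
A voiced uvular stop is [ɢ], so the surface segment is [ɢ].

[vequɢqe]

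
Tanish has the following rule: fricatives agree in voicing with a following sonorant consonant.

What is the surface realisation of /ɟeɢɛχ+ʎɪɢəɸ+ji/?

[ɟeɢɛʁʎɪɢəβji]

The rule targets /χ/ (voiceless uvular fricative), which sits before the trigger /ʎ/ (voiced).
The voiced uvular fricative is [ʁ], so /χ/ → [ʁ].
At the second juncture, /ɸ/ likewise becomes [β] adjacent to /j/.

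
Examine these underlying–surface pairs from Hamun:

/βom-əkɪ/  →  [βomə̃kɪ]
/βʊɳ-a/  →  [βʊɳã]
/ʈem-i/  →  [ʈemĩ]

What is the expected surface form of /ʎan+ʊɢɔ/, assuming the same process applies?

[ʎanʊ̃ɢɔ]

The data show progressive nasality assimilation (vowel nasalisation): /ə/ → [ə̃] after /m/; /a/ → [ã] after /ɳ/; /i/ → [ĩ] after /m/ — a vowel is nasalised by an immediately preceding nasal consonant.
/ʊ/ sits next to the nasal /n/ and is therefore nasalised to [ʊ̃].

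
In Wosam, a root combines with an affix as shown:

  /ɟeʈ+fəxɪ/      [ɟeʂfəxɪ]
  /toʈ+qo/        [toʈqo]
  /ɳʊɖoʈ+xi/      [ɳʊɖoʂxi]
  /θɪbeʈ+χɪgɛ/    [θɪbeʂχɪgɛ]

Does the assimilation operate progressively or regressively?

Comparing underlying and surface forms, /ʈ/ → [ʂ] is the alternation; the neighbouring /f/ is constant.
The change stop → fricative matches the manner of the following /f/, identifying this as manner assimilation.
Checking the remaining alternations: /ʈ/ → [ʂ] before /x/ (stop → fricative, matching a fricative); /ʈ/ → [ʂ] before /χ/ (stop → fricative, matching a fricative) — only manner changes, and always toward the following segment.
Nothing changes in [toʈqo]: there the adjacent consonants already agree in manner (/ʈ/ and /q/ are both stops), so this form is consistent with the same rule.
The trigger is the following segment, so the direction is regressive (anticipatory).

regressive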